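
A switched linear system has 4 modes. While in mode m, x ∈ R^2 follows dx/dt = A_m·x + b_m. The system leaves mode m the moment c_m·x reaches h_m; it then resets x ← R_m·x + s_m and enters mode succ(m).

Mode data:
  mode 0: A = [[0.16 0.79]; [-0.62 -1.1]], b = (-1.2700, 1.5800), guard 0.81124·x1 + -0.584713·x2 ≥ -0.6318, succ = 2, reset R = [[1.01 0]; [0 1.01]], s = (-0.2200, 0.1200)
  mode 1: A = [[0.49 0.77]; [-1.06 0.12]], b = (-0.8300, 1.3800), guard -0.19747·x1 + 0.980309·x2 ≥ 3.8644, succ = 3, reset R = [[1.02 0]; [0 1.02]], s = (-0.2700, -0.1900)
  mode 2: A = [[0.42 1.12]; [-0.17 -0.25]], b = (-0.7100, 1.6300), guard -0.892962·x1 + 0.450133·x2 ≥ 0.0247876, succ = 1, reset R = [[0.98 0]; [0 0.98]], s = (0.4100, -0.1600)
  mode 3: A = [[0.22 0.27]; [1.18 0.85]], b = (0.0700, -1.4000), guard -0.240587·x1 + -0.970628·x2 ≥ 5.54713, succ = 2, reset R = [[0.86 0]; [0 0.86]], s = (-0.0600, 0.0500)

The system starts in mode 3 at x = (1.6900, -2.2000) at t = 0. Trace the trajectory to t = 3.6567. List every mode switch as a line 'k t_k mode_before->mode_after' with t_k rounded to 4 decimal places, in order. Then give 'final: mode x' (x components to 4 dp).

1 1.3289 3->2
2 1.7752 2->1
3 2.9848 1->3
final: 3 -7.2712 -3.7276

Mode 3: guard c·x = 5.5471 hit at Δt = 1.3289 (t = 1.3289), x⁻ = (0.8951, -5.9369) → reset → x⁺ = (0.7098, -5.0557), jump to mode 2
Mode 2: guard c·x = 0.0248 hit at Δt = 0.4463 (t = 1.7752), x⁻ = (-1.9367, -3.7870) → reset → x⁺ = (-1.4880, -3.8712), jump to mode 1
Mode 1: guard c·x = 3.8644 hit at Δt = 1.2096 (t = 2.9848), x⁻ = (-5.9082, 2.7519) → reset → x⁺ = (-6.2963, 2.6169), jump to mode 3
Mode 3: flow for 0.6719 to horizon, guard not reached → x = (-7.2712, -3.7276)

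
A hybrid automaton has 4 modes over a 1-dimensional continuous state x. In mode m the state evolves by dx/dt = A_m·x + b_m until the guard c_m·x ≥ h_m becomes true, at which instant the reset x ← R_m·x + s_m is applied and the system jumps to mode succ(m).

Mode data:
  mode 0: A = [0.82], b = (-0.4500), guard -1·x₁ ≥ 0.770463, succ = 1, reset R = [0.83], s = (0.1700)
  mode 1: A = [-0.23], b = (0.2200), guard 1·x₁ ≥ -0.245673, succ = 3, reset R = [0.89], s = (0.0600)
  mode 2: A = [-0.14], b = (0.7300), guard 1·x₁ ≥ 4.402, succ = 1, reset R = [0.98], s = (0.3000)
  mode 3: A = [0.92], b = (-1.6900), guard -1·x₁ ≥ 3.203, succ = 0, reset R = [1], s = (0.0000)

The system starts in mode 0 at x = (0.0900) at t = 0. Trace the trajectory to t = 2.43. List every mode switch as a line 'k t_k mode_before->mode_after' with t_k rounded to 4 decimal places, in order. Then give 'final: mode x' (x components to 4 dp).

1 1.2881 0->1
2 2.0304 1->3
final: 3 -1.0453

Mode 0: guard c·x = 0.7705 hit at Δt = 1.2881 (t = 1.2881), x⁻ = (-0.7705) → reset → x⁺ = (-0.4695), jump to mode 1
Mode 1: guard c·x = -0.2457 hit at Δt = 0.7423 (t = 2.0304), x⁻ = (-0.2457) → reset → x⁺ = (-0.1586), jump to mode 3
Mode 3: flow for 0.3996 to horizon, guard not reached → x = (-1.0453)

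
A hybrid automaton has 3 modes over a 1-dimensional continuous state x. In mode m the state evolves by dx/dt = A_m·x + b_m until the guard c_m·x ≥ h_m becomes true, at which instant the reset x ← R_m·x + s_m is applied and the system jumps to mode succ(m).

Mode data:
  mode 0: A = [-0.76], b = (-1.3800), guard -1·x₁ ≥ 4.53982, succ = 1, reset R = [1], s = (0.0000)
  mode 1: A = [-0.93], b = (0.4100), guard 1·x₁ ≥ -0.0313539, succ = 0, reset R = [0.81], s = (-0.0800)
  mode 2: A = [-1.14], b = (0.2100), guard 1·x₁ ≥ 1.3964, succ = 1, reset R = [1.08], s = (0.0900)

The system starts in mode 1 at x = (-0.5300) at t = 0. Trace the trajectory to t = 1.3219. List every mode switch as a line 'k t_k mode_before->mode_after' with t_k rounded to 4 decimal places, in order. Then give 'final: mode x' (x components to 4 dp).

1 0.7750 1->0
final: 0 -0.6871

Mode 1: guard c·x = -0.0314 hit at Δt = 0.7750 (t = 0.7750), x⁻ = (-0.0314) → reset → x⁺ = (-0.1054), jump to mode 0
Mode 0: flow for 0.5469 to horizon, guard not reached → x = (-0.6871)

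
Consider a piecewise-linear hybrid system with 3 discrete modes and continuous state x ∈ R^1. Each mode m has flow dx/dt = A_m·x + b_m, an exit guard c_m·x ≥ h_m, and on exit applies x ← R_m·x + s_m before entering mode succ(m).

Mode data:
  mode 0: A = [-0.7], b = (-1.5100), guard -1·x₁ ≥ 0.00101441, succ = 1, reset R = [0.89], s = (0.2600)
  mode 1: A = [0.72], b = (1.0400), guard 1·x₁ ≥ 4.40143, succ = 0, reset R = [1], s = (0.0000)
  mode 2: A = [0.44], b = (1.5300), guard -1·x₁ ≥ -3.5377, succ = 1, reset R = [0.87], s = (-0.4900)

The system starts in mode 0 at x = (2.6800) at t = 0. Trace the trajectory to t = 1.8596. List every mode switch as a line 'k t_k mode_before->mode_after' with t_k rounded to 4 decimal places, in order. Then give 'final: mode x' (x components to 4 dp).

Mode 0: guard c·x = 0.0010 hit at Δt = 1.1543 (t = 1.1543), x⁻ = (-0.0010) → reset → x⁺ = (0.2591), jump to mode 1
Mode 1: flow for 0.7053 to horizon, guard not reached → x = (1.3863)

1 1.1543 0->1
final: 1 1.3863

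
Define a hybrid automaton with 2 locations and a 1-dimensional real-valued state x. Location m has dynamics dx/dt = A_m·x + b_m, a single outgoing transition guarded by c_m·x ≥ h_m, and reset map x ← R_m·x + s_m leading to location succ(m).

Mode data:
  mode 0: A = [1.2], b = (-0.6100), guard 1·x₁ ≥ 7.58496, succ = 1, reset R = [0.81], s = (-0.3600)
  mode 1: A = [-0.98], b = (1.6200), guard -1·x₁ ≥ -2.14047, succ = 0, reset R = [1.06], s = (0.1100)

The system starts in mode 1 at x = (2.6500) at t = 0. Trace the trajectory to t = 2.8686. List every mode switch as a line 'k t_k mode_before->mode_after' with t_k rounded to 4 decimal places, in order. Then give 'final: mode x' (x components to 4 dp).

1 0.7302 1->0
2 1.8390 0->1
final: 1 3.1590

Mode 1: guard c·x = -2.1405 hit at Δt = 0.7302 (t = 0.7302), x⁻ = (2.1405) → reset → x⁺ = (2.3789), jump to mode 0
Mode 0: guard c·x = 7.5850 hit at Δt = 1.1088 (t = 1.8390), x⁻ = (7.5850) → reset → x⁺ = (5.7838), jump to mode 1
Mode 1: flow for 1.0296 to horizon, guard not reached → x = (3.1590)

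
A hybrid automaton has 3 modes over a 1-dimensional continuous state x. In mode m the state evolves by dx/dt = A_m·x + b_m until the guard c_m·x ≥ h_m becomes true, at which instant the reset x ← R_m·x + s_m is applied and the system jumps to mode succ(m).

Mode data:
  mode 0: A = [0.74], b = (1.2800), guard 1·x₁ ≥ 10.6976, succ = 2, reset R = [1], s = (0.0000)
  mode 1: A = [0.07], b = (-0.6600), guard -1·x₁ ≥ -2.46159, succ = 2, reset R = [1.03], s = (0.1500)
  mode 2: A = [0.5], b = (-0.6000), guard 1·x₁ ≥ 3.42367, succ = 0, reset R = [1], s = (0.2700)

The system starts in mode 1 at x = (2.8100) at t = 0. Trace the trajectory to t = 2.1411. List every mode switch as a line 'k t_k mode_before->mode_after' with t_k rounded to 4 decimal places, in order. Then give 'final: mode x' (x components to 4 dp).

Mode 1: guard c·x = -2.4616 hit at Δt = 0.7329 (t = 0.7329), x⁻ = (2.4616) → reset → x⁺ = (2.6854), jump to mode 2
Mode 2: guard c·x = 3.4237 hit at Δt = 0.8069 (t = 1.5398), x⁻ = (3.4237) → reset → x⁺ = (3.6937), jump to mode 0
Mode 0: flow for 0.6013 to horizon, guard not reached → x = (6.7332)

1 0.7329 1->2
2 1.5398 2->0
final: 0 6.7332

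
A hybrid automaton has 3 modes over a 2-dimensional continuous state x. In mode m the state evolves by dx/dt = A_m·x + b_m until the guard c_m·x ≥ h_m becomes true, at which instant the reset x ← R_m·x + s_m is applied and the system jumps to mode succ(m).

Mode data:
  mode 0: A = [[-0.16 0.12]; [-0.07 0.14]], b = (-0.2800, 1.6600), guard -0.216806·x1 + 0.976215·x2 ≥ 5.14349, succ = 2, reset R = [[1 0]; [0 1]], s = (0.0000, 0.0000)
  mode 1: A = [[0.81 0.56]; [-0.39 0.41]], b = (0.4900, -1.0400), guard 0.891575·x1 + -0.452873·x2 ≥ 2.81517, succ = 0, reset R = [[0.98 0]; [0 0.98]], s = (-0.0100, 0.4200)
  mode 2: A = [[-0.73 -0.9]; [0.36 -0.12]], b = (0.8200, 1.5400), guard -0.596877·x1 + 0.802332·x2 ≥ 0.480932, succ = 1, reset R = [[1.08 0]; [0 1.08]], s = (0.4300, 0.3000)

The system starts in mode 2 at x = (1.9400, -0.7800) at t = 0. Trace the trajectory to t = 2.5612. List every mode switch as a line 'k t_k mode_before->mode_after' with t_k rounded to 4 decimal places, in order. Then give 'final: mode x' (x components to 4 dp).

1 1.0656 2->1
2 1.6485 1->0
final: 0 3.0946 3.0086

Mode 2: guard c·x = 0.4809 hit at Δt = 1.0656 (t = 1.0656), x⁻ = (1.1457, 1.4517) → reset → x⁺ = (1.6673, 1.8678), jump to mode 1
Mode 1: guard c·x = 2.8152 hit at Δt = 0.5829 (t = 1.6485), x⁻ = (3.6785, 1.0256) → reset → x⁺ = (3.5949, 1.4251), jump to mode 0
Mode 0: flow for 0.9127 to horizon, guard not reached → x = (3.0946, 3.0086)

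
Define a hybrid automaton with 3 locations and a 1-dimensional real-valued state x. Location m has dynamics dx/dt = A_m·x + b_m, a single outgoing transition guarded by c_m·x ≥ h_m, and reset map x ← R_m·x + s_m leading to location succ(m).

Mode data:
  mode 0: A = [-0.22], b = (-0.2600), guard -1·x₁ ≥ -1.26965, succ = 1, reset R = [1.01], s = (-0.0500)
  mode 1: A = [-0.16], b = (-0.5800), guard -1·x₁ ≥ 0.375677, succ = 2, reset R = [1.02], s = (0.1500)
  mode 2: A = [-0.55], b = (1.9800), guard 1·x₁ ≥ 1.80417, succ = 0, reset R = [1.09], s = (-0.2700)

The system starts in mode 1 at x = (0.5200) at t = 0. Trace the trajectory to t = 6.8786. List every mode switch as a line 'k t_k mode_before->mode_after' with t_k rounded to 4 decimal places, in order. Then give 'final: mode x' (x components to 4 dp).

Mode 1: guard c·x = 0.3757 hit at Δt = 1.5216 (t = 1.5216), x⁻ = (-0.3757) → reset → x⁺ = (-0.2332), jump to mode 2
Mode 2: guard c·x = 1.8042 hit at Δt = 1.3786 (t = 2.9002), x⁻ = (1.8042) → reset → x⁺ = (1.6965), jump to mode 0
Mode 0: guard c·x = -1.2696 hit at Δt = 0.7297 (t = 3.6299), x⁻ = (1.2697) → reset → x⁺ = (1.2323), jump to mode 1
Mode 1: guard c·x = 0.3757 hit at Δt = 2.5128 (t = 6.1427), x⁻ = (-0.3757) → reset → x⁺ = (-0.2332), jump to mode 2
Mode 2: flow for 0.7359 to horizon, guard not reached → x = (1.0427)

1 1.5216 1->2
2 2.9002 2->0
3 3.6299 0->1
4 6.1427 1->2
final: 2 1.0427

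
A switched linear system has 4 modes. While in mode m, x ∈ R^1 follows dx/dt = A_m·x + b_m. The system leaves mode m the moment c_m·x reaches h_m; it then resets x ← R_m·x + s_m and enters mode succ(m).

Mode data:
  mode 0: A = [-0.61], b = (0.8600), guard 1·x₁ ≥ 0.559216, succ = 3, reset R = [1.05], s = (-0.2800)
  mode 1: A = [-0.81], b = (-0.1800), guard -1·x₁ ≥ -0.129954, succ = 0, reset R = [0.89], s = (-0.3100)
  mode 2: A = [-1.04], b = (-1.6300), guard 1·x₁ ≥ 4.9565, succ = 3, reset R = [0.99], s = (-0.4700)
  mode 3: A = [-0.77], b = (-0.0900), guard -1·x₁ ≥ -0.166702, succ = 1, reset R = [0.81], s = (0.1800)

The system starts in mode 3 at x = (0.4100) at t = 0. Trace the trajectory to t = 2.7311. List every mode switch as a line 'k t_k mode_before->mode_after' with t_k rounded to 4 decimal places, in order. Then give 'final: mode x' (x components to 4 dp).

1 0.8045 3->1
2 1.3259 1->0
3 2.3659 0->3
final: 3 0.2032

Mode 3: guard c·x = -0.1667 hit at Δt = 0.8045 (t = 0.8045), x⁻ = (0.1667) → reset → x⁺ = (0.3150), jump to mode 1
Mode 1: guard c·x = -0.1300 hit at Δt = 0.5214 (t = 1.3259), x⁻ = (0.1300) → reset → x⁺ = (-0.1943), jump to mode 0
Mode 0: guard c·x = 0.5592 hit at Δt = 1.0400 (t = 2.3659), x⁻ = (0.5592) → reset → x⁺ = (0.3072), jump to mode 3
Mode 3: flow for 0.3652 to horizon, guard not reached → x = (0.2032)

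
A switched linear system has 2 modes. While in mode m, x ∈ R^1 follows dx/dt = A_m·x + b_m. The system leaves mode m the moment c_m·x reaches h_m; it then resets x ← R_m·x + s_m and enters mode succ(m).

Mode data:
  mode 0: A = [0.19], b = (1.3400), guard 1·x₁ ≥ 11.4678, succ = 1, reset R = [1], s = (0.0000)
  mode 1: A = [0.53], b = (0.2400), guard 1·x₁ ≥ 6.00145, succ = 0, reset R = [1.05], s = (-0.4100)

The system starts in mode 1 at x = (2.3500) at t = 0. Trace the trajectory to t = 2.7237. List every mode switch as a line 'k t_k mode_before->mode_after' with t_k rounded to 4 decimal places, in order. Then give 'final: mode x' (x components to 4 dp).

1 1.5738 1->0
final: 0 9.0523

Mode 1: guard c·x = 6.0015 hit at Δt = 1.5738 (t = 1.5738), x⁻ = (6.0014) → reset → x⁺ = (5.8915), jump to mode 0
Mode 0: flow for 1.1499 to horizon, guard not reached → x = (9.0523)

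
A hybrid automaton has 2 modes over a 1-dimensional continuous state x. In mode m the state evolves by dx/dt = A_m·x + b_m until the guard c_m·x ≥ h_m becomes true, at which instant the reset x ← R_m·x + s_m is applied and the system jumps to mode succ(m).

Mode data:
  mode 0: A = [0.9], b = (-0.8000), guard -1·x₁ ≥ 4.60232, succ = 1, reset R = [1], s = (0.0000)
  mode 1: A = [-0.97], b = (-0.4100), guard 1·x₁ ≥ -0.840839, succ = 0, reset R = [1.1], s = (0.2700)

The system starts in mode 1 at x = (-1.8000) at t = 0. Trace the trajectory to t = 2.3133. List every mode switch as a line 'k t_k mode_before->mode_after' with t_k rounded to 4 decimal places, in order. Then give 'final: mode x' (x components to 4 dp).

1 1.2289 1->0
final: 0 -3.2079

Mode 1: guard c·x = -0.8408 hit at Δt = 1.2289 (t = 1.2289), x⁻ = (-0.8408) → reset → x⁺ = (-0.6549), jump to mode 0
Mode 0: flow for 1.0844 to horizon, guard not reached → x = (-3.2079)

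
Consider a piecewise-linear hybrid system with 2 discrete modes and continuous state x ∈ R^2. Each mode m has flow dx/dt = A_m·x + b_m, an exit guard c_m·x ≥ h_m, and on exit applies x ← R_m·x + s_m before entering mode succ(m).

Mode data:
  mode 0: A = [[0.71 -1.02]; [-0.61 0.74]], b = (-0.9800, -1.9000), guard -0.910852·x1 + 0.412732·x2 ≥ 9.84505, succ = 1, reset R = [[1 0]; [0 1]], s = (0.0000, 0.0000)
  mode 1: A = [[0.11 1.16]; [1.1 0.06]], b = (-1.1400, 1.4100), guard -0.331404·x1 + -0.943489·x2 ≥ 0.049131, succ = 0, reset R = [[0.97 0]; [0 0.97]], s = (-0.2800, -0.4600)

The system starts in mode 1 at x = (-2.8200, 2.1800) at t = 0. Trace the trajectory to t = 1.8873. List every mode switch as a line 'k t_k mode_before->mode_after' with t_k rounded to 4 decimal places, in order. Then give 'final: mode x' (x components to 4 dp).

Mode 1: guard c·x = 0.0491 hit at Δt = 1.0519 (t = 1.0519), x⁻ = (-2.5052, 0.8279) → reset → x⁺ = (-2.7100, 0.3430), jump to mode 0
Mode 0: flow for 0.8354 to horizon, guard not reached → x = (-6.7427, 1.4408)

1 1.0519 1->0
final: 0 -6.7427 1.4408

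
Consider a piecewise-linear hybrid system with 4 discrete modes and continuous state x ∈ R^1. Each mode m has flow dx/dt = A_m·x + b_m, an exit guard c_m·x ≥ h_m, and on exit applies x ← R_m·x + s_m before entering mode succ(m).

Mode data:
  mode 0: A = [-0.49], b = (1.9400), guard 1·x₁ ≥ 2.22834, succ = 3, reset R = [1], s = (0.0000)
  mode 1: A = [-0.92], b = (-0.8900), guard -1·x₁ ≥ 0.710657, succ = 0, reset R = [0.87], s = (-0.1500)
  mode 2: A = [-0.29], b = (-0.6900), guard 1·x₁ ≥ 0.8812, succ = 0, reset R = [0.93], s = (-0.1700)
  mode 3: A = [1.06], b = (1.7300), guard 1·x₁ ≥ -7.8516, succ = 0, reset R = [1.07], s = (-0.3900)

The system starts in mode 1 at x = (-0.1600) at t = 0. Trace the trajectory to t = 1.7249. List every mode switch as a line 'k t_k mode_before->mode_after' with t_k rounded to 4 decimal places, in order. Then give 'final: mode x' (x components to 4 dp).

1 1.2454 1->0
final: 0 0.2216

Mode 1: guard c·x = 0.7107 hit at Δt = 1.2454 (t = 1.2454), x⁻ = (-0.7107) → reset → x⁺ = (-0.7683), jump to mode 0
Mode 0: flow for 0.4795 to horizon, guard not reached → x = (0.2216)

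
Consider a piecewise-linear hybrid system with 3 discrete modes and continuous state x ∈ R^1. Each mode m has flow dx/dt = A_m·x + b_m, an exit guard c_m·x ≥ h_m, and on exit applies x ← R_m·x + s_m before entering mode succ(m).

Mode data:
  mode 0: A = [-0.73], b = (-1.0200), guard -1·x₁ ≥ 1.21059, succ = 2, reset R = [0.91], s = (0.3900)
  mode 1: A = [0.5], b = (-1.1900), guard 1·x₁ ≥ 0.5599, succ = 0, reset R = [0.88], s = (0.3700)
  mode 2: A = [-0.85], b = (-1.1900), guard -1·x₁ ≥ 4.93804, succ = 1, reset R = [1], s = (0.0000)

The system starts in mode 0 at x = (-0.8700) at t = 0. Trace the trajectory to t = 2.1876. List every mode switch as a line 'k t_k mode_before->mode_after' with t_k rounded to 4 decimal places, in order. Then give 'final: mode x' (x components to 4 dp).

Mode 0: guard c·x = 1.2106 hit at Δt = 1.4224 (t = 1.4224), x⁻ = (-1.2106) → reset → x⁺ = (-0.7116), jump to mode 2
Mode 2: flow for 0.7652 to horizon, guard not reached → x = (-1.0408)

1 1.4224 0->2
final: 2 -1.0408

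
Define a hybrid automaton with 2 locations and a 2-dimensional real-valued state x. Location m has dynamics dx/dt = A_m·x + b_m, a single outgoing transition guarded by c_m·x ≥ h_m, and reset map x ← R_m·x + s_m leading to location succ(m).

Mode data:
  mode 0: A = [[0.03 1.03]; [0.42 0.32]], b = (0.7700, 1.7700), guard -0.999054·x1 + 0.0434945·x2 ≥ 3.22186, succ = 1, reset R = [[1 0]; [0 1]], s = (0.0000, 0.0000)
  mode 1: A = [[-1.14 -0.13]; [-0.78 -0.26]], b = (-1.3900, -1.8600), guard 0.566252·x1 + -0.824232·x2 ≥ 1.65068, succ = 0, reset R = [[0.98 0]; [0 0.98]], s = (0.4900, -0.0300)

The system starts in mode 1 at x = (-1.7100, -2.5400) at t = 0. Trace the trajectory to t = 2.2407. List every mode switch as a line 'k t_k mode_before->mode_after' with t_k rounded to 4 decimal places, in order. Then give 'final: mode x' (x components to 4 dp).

Mode 1: guard c·x = 1.6507 hit at Δt = 1.3683 (t = 1.3683), x⁻ = (-1.0857, -2.7486) → reset → x⁺ = (-0.5740, -2.7236), jump to mode 0
Mode 0: flow for 0.8724 to horizon, guard not reached → x = (-2.2031, -2.3992)

1 1.3683 1->0
final: 0 -2.2031 -2.3992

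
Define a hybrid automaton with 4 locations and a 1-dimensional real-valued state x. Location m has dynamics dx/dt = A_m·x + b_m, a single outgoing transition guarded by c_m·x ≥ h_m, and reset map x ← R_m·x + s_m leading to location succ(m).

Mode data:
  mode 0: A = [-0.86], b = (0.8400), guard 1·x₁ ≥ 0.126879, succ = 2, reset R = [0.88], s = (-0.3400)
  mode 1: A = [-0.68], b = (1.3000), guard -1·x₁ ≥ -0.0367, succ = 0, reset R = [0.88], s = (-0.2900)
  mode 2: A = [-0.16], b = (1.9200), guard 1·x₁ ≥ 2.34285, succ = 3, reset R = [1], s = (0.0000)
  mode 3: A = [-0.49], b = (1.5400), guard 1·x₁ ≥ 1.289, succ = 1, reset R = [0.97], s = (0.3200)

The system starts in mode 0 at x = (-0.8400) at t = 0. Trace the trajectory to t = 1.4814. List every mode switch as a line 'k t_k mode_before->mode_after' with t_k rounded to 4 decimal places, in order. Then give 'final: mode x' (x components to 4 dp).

1 0.8834 0->2
final: 2 0.8874

Mode 0: guard c·x = 0.1269 hit at Δt = 0.8834 (t = 0.8834), x⁻ = (0.1269) → reset → x⁺ = (-0.2283), jump to mode 2
Mode 2: flow for 0.5980 to horizon, guard not reached → x = (0.8874)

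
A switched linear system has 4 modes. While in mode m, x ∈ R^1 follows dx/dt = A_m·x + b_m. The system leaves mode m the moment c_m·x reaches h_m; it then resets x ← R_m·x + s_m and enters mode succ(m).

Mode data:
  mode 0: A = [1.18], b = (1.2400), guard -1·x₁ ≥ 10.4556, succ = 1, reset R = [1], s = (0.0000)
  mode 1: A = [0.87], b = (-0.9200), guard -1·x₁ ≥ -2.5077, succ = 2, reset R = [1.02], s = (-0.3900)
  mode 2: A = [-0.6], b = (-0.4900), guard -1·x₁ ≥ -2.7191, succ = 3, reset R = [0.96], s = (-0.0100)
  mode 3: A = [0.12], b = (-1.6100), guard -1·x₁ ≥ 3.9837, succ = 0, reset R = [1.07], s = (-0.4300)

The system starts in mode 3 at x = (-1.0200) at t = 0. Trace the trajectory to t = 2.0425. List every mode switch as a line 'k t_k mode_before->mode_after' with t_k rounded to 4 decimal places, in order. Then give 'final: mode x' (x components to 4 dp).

1 1.5560 3->0
final: 0 -7.5166

Mode 3: guard c·x = 3.9837 hit at Δt = 1.5560 (t = 1.5560), x⁻ = (-3.9837) → reset → x⁺ = (-4.6926), jump to mode 0
Mode 0: flow for 0.4865 to horizon, guard not reached → x = (-7.5166)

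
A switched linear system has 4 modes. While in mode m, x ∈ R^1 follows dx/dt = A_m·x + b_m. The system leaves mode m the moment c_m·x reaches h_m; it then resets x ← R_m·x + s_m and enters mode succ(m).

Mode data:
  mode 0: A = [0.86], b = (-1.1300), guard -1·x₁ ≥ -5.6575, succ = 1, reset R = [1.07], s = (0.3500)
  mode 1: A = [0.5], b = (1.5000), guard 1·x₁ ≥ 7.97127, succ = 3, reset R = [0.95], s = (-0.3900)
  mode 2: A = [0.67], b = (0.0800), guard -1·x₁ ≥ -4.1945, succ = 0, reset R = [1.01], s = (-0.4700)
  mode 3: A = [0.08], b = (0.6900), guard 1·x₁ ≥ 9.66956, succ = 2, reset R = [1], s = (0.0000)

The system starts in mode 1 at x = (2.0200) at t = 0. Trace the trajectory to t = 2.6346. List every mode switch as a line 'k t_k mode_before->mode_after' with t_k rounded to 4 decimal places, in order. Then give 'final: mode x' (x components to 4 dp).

Mode 1: guard c·x = 7.9713 hit at Δt = 1.5637 (t = 1.5637), x⁻ = (7.9713) → reset → x⁺ = (7.1827), jump to mode 3
Mode 3: flow for 1.0709 to horizon, guard not reached → x = (8.5967)

1 1.5637 1->3
final: 3 8.5967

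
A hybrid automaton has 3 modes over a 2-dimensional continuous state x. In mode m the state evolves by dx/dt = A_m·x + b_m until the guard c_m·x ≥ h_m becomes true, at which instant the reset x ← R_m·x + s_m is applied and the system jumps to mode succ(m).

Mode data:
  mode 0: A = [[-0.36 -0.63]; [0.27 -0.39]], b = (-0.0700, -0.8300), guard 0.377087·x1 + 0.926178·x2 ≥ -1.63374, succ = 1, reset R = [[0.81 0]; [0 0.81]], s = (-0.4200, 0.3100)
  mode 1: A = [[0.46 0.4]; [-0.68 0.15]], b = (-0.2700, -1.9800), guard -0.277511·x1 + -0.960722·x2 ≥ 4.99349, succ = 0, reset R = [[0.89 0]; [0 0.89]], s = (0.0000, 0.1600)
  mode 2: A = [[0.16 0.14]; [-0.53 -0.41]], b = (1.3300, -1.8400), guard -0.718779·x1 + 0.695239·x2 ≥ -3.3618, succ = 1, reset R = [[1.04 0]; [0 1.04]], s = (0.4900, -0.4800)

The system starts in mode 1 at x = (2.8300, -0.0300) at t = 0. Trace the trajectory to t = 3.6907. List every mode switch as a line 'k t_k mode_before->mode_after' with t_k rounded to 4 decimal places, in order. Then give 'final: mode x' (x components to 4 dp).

1 1.3244 1->0
2 2.3679 0->1
3 3.1496 1->0
final: 0 3.0078 -4.1470

Mode 1: guard c·x = 4.9935 hit at Δt = 1.3244 (t = 1.3244), x⁻ = (2.8043, -6.0077) → reset → x⁺ = (2.4959, -5.1868), jump to mode 0
Mode 0: guard c·x = -1.6337 hit at Δt = 1.0435 (t = 2.3679), x⁻ = (3.9526, -3.3732) → reset → x⁺ = (2.7816, -2.4223), jump to mode 1
Mode 1: guard c·x = 4.9935 hit at Δt = 0.7817 (t = 3.1496), x⁻ = (2.2190, -5.8386) → reset → x⁺ = (1.9749, -5.0364), jump to mode 0
Mode 0: flow for 0.5411 to horizon, guard not reached → x = (3.0078, -4.1470)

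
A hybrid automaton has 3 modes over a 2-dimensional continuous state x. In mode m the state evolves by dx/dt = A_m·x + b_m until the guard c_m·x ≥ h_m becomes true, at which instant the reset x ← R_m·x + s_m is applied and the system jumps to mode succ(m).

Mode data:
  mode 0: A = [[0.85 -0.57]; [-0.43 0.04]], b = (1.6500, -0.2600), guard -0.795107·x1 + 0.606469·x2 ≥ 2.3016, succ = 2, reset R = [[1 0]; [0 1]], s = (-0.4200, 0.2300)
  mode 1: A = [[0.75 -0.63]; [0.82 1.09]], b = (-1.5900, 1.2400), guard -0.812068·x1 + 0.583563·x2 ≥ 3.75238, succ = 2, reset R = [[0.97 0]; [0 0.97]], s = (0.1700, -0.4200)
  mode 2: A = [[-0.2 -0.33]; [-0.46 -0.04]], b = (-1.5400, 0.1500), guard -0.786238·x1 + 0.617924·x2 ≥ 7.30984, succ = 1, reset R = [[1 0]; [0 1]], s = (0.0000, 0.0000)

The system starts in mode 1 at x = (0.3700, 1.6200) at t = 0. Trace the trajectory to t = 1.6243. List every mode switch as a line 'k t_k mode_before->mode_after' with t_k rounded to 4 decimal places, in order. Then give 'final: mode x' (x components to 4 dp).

1 0.5992 1->2
final: 2 -3.9547 4.6115

Mode 1: guard c·x = 3.7524 hit at Δt = 0.5992 (t = 0.5992), x⁻ = (-1.8680, 3.8306) → reset → x⁺ = (-1.6420, 3.2957), jump to mode 2
Mode 2: flow for 1.0251 to horizon, guard not reached → x = (-3.9547, 4.6115)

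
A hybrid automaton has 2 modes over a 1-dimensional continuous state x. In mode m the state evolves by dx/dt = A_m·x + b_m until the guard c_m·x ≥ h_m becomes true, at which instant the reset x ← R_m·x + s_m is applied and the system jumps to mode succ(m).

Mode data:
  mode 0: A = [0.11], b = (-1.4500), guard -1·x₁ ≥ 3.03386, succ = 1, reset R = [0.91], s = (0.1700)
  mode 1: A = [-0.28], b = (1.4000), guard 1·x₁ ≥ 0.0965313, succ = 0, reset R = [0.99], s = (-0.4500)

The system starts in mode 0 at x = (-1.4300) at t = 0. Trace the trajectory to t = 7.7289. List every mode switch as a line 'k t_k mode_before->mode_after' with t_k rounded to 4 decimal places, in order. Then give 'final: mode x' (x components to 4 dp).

1 0.9468 0->1
2 2.5075 1->0
3 4.1494 0->1
4 5.7101 1->0
5 7.3520 0->1
final: 1 -1.8305

Mode 0: guard c·x = 3.0339 hit at Δt = 0.9468 (t = 0.9468), x⁻ = (-3.0339) → reset → x⁺ = (-2.5908), jump to mode 1
Mode 1: guard c·x = 0.0965 hit at Δt = 1.5607 (t = 2.5075), x⁻ = (0.0965) → reset → x⁺ = (-0.3544), jump to mode 0
Mode 0: guard c·x = 3.0339 hit at Δt = 1.6419 (t = 4.1494), x⁻ = (-3.0339) → reset → x⁺ = (-2.5908), jump to mode 1
Mode 1: guard c·x = 0.0965 hit at Δt = 1.5607 (t = 5.7101), x⁻ = (0.0965) → reset → x⁺ = (-0.3544), jump to mode 0
Mode 0: guard c·x = 3.0339 hit at Δt = 1.6419 (t = 7.3520), x⁻ = (-3.0339) → reset → x⁺ = (-2.5908), jump to mode 1
Mode 1: flow for 0.3769 to horizon, guard not reached → x = (-1.8305)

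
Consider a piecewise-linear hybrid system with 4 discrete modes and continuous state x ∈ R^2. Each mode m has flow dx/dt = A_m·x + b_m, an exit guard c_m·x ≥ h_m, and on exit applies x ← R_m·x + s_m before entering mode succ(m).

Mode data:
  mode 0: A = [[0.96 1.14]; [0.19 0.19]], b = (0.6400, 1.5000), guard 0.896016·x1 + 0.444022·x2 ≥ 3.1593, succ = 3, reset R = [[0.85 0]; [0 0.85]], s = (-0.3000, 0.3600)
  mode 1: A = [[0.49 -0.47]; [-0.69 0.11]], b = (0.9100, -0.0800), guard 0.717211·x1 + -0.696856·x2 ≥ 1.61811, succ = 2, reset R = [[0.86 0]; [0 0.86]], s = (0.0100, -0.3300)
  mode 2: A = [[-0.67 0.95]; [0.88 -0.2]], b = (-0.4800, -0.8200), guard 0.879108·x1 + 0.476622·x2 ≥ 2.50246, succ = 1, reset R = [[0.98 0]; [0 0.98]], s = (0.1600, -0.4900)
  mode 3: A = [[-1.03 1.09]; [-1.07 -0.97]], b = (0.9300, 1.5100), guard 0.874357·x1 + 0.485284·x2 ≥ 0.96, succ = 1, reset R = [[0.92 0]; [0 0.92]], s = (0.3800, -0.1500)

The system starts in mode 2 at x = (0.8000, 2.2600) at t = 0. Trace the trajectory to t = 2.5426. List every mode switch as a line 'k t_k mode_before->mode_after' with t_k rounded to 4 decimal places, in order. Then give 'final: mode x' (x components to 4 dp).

Mode 2: guard c·x = 2.5025 hit at Δt = 1.3651 (t = 1.3651), x⁻ = (1.6838, 2.1447) → reset → x⁺ = (1.8101, 1.6118), jump to mode 1
Mode 1: guard c·x = 1.6181 hit at Δt = 0.6818 (t = 2.0469), x⁻ = (2.8196, 0.5799) → reset → x⁺ = (2.4348, 0.1687), jump to mode 2
Mode 2: flow for 0.4957 to horizon, guard not reached → x = (1.7170, 0.6102)

1 1.3651 2->1
2 2.0469 1->2
final: 2 1.7170 0.6102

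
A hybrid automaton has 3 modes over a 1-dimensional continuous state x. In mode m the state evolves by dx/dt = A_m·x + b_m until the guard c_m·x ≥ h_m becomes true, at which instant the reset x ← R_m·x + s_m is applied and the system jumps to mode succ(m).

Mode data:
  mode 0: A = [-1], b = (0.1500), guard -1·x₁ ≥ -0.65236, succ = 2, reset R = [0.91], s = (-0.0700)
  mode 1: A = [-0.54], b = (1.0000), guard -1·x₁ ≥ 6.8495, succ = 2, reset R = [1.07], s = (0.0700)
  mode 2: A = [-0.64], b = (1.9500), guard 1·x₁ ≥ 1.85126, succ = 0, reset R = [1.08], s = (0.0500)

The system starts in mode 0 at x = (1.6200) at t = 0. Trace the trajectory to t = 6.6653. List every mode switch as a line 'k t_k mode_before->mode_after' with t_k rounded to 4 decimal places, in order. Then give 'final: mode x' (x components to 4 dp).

1 1.0737 0->2
2 2.2407 2->0
3 3.5707 0->2
4 4.7377 2->0
5 6.0676 0->2
final: 2 1.3257

Mode 0: guard c·x = -0.6524 hit at Δt = 1.0737 (t = 1.0737), x⁻ = (0.6524) → reset → x⁺ = (0.5236), jump to mode 2
Mode 2: guard c·x = 1.8513 hit at Δt = 1.1670 (t = 2.2407), x⁻ = (1.8513) → reset → x⁺ = (2.0494), jump to mode 0
Mode 0: guard c·x = -0.6524 hit at Δt = 1.3300 (t = 3.5707), x⁻ = (0.6524) → reset → x⁺ = (0.5236), jump to mode 2
Mode 2: guard c·x = 1.8513 hit at Δt = 1.1670 (t = 4.7377), x⁻ = (1.8513) → reset → x⁺ = (2.0494), jump to mode 0
Mode 0: guard c·x = -0.6524 hit at Δt = 1.3300 (t = 6.0676), x⁻ = (0.6524) → reset → x⁺ = (0.5236), jump to mode 2
Mode 2: flow for 0.5977 to horizon, guard not reached → x = (1.3257)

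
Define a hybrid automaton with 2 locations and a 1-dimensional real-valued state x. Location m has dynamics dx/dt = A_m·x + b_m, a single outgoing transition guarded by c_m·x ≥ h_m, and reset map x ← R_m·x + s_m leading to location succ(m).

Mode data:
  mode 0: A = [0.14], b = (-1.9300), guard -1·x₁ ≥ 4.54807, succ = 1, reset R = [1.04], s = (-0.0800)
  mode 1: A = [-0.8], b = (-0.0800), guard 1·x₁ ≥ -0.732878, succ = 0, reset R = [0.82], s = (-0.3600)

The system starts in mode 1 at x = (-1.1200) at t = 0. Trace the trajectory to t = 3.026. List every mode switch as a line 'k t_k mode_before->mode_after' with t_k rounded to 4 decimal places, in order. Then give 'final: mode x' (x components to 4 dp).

Mode 1: guard c·x = -0.7329 hit at Δt = 0.5966 (t = 0.5966), x⁻ = (-0.7329) → reset → x⁺ = (-0.9610), jump to mode 0
Mode 0: guard c·x = 4.5481 hit at Δt = 1.5552 (t = 2.1518), x⁻ = (-4.5481) → reset → x⁺ = (-4.8100), jump to mode 1
Mode 1: flow for 0.8742 to horizon, guard not reached → x = (-2.4404)

1 0.5966 1->0
2 2.1518 0->1
final: 1 -2.4404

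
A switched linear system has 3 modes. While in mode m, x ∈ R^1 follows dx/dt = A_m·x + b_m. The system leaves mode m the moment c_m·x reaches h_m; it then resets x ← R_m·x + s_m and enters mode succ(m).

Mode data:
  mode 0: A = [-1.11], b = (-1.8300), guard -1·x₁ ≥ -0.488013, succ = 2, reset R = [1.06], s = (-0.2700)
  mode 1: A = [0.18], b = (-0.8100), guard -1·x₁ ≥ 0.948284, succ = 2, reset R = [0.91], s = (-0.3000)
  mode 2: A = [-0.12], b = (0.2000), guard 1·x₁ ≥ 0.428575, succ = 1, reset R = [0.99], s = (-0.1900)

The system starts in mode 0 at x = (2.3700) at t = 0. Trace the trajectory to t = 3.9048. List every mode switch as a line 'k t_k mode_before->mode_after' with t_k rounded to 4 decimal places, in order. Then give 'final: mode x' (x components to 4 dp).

1 0.5691 0->2
2 1.7078 2->1
3 3.0672 1->2
final: 2 -0.8924

Mode 0: guard c·x = -0.4880 hit at Δt = 0.5691 (t = 0.5691), x⁻ = (0.4880) → reset → x⁺ = (0.2473), jump to mode 2
Mode 2: guard c·x = 0.4286 hit at Δt = 1.1387 (t = 1.7078), x⁻ = (0.4286) → reset → x⁺ = (0.2343), jump to mode 1
Mode 1: guard c·x = 0.9483 hit at Δt = 1.3594 (t = 3.0672), x⁻ = (-0.9483) → reset → x⁺ = (-1.1629), jump to mode 2
Mode 2: flow for 0.8376 to horizon, guard not reached → x = (-0.8924)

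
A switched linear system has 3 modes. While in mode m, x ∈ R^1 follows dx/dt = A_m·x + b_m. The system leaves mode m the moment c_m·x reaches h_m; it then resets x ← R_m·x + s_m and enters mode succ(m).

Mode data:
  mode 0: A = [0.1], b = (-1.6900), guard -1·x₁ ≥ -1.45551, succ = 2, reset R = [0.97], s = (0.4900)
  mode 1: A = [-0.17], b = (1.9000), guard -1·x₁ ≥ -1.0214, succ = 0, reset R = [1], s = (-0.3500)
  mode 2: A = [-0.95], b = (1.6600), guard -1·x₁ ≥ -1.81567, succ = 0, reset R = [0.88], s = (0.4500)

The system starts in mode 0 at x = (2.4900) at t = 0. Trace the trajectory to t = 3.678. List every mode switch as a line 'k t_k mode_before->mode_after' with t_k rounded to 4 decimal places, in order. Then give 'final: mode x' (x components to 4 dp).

1 0.6933 0->2
2 1.5524 2->0
3 1.9434 0->2
4 2.8025 2->0
5 3.1935 0->2
final: 2 1.8449

Mode 0: guard c·x = -1.4555 hit at Δt = 0.6933 (t = 0.6933), x⁻ = (1.4555) → reset → x⁺ = (1.9018), jump to mode 2
Mode 2: guard c·x = -1.8157 hit at Δt = 0.8591 (t = 1.5524), x⁻ = (1.8157) → reset → x⁺ = (2.0478), jump to mode 0
Mode 0: guard c·x = -1.4555 hit at Δt = 0.3910 (t = 1.9434), x⁻ = (1.4555) → reset → x⁺ = (1.9018), jump to mode 2
Mode 2: guard c·x = -1.8157 hit at Δt = 0.8591 (t = 2.8025), x⁻ = (1.8157) → reset → x⁺ = (2.0478), jump to mode 0
Mode 0: guard c·x = -1.4555 hit at Δt = 0.3910 (t = 3.1935), x⁻ = (1.4555) → reset → x⁺ = (1.9018), jump to mode 2
Mode 2: flow for 0.4845 to horizon, guard not reached → x = (1.8449)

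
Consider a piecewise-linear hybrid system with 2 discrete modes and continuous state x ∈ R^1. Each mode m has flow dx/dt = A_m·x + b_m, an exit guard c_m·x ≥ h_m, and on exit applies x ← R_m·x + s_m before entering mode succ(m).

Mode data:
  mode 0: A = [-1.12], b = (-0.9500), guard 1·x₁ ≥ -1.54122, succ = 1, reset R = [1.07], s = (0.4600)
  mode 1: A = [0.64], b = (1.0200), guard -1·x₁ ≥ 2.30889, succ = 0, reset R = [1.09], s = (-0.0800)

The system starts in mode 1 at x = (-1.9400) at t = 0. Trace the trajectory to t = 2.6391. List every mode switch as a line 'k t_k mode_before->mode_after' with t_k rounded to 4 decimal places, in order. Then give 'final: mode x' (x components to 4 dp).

1 1.1333 1->0
2 1.9596 0->1
final: 1 -0.9687

Mode 1: guard c·x = 2.3089 hit at Δt = 1.1333 (t = 1.1333), x⁻ = (-2.3089) → reset → x⁺ = (-2.5967), jump to mode 0
Mode 0: guard c·x = -1.5412 hit at Δt = 0.8263 (t = 1.9596), x⁻ = (-1.5412) → reset → x⁺ = (-1.1891), jump to mode 1
Mode 1: flow for 0.6795 to horizon, guard not reached → x = (-0.9687)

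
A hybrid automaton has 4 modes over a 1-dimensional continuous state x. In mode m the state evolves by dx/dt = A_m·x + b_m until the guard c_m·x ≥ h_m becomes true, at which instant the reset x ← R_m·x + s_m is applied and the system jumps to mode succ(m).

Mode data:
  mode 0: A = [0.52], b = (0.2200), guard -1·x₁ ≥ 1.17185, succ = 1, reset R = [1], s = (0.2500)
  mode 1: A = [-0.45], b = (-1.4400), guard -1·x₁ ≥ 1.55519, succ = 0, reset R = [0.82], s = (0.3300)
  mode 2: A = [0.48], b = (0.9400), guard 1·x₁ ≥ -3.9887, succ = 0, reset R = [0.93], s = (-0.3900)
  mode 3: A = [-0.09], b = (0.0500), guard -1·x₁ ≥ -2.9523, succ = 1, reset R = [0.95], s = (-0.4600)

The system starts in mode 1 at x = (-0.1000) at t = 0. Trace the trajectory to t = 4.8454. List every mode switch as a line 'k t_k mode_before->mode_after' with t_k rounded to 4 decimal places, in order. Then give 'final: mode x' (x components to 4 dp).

Mode 1: guard c·x = 1.5552 hit at Δt = 1.4084 (t = 1.4084), x⁻ = (-1.5552) → reset → x⁺ = (-0.9453), jump to mode 0
Mode 0: guard c·x = 1.1719 hit at Δt = 0.6931 (t = 2.1015), x⁻ = (-1.1719) → reset → x⁺ = (-0.9219), jump to mode 1
Mode 1: guard c·x = 1.5552 hit at Δt = 0.7239 (t = 2.8254), x⁻ = (-1.5552) → reset → x⁺ = (-0.9453), jump to mode 0
Mode 0: guard c·x = 1.1719 hit at Δt = 0.6931 (t = 3.5185), x⁻ = (-1.1718) → reset → x⁺ = (-0.9218), jump to mode 1
Mode 1: guard c·x = 1.5552 hit at Δt = 0.7239 (t = 4.2424), x⁻ = (-1.5552) → reset → x⁺ = (-0.9453), jump to mode 0
Mode 0: flow for 0.6030 to horizon, guard not reached → x = (-1.1376)

1 1.4084 1->0
2 2.1015 0->1
3 2.8254 1->0
4 3.5185 0->1
5 4.2424 1->0
final: 0 -1.1376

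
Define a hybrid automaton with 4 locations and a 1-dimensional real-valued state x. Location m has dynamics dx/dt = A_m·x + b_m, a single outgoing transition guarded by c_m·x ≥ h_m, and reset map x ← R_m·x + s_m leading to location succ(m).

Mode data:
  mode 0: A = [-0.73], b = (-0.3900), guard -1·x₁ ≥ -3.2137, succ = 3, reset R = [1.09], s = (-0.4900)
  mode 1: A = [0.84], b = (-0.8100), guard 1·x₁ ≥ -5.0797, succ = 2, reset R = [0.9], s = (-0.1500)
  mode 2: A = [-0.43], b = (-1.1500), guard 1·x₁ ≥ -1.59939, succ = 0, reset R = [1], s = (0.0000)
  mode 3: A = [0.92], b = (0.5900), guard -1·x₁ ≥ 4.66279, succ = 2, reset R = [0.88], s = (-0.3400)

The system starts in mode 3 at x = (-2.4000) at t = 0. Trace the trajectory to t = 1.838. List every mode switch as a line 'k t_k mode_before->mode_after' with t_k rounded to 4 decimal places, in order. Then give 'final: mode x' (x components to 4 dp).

1 0.8990 3->2
final: 2 -3.8556

Mode 3: guard c·x = 4.6628 hit at Δt = 0.8990 (t = 0.8990), x⁻ = (-4.6628) → reset → x⁺ = (-4.4433), jump to mode 2
Mode 2: flow for 0.9390 to horizon, guard not reached → x = (-3.8556)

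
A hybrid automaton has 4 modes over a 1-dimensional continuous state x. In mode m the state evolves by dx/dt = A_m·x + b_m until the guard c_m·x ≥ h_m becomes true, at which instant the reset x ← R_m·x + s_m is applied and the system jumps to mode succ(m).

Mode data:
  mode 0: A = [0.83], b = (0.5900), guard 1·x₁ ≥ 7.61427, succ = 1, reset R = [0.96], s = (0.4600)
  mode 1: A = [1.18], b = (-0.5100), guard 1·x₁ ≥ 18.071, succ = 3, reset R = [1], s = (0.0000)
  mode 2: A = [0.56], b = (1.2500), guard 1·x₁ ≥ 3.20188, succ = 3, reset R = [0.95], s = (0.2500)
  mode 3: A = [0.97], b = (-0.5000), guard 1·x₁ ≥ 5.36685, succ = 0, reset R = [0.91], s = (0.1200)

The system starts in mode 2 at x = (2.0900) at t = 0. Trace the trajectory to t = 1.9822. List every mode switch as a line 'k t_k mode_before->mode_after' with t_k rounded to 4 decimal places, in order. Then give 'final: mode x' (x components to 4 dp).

1 0.4088 2->3
2 0.9842 3->0
3 1.4375 0->1
final: 1 14.3859

Mode 2: guard c·x = 3.2019 hit at Δt = 0.4088 (t = 0.4088), x⁻ = (3.2019) → reset → x⁺ = (3.2918), jump to mode 3
Mode 3: guard c·x = 5.3669 hit at Δt = 0.5754 (t = 0.9842), x⁻ = (5.3668) → reset → x⁺ = (5.0038), jump to mode 0
Mode 0: guard c·x = 7.6143 hit at Δt = 0.4533 (t = 1.4375), x⁻ = (7.6143) → reset → x⁺ = (7.7697), jump to mode 1
Mode 1: flow for 0.5447 to horizon, guard not reached → x = (14.3859)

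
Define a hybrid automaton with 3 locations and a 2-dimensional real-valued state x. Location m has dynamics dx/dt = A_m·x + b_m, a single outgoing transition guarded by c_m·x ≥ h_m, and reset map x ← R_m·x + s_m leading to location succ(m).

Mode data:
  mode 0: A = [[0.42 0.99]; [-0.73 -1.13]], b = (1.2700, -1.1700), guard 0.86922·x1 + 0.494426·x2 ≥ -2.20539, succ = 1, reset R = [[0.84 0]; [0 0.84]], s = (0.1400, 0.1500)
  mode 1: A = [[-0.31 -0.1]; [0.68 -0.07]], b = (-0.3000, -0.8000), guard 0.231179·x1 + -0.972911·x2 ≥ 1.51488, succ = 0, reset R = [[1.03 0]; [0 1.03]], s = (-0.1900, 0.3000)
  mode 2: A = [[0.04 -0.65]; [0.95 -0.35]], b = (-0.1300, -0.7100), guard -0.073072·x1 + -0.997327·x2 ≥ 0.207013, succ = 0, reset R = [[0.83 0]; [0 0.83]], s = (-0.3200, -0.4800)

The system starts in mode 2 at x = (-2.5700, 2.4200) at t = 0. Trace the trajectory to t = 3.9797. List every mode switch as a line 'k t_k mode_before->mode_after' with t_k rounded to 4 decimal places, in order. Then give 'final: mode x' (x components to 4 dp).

Mode 2: guard c·x = 0.2070 hit at Δt = 0.6063 (t = 0.6063), x⁻ = (-3.1979, 0.0267) → reset → x⁺ = (-2.9743, -0.4578), jump to mode 0
Mode 0: guard c·x = -2.2054 hit at Δt = 1.0991 (t = 1.7054), x⁻ = (-2.8191, 0.4955) → reset → x⁺ = (-2.2280, 0.5663), jump to mode 1
Mode 1: guard c·x = 1.5149 hit at Δt = 1.2050 (t = 2.9104), x⁻ = (-1.7514, -1.9732) → reset → x⁺ = (-1.9940, -1.7324), jump to mode 0
Mode 0: flow for 1.0693 to horizon, guard not reached → x = (-2.5705, -0.1319)

1 0.6063 2->0
2 1.7054 0->1
3 2.9104 1->0
final: 0 -2.5705 -0.1319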